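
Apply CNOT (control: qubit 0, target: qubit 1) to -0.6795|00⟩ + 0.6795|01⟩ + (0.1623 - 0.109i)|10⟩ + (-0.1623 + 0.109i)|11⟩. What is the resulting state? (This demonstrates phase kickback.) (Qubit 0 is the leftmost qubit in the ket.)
-0.6795|00⟩ + 0.6795|01⟩ + (-0.1623 + 0.109i)|10⟩ + (0.1623 - 0.109i)|11⟩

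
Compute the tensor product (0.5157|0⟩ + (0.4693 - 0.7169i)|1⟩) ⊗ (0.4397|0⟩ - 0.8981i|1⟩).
0.2268|00⟩ - 0.4632i|01⟩ + (0.2064 - 0.3152i)|10⟩ + (-0.6438 - 0.4215i)|11⟩

amp(|b₁b₂…⟩) = product of the factor amplitudes for bits b₁, b₂, …; only kets whose every factor amplitude is nonzero survive.
|00⟩: (0.5157)(0.4397) = 0.2268
|01⟩: (0.5157)(-0.8981i) = -0.4632i
|10⟩: (0.4693 - 0.7169i)(0.4397) = (0.2064 - 0.3152i)
|11⟩: (0.4693 - 0.7169i)(-0.8981i) = (-0.6438 - 0.4215i)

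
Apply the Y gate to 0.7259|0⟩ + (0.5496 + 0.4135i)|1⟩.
(0.4135 - 0.5496i)|0⟩ + 0.7259i|1⟩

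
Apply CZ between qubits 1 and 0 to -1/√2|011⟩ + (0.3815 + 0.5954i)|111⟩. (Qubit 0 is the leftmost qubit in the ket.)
-1/√2|011⟩ + (-0.3815 - 0.5954i)|111⟩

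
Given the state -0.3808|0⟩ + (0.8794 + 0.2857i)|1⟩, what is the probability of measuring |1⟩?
0.855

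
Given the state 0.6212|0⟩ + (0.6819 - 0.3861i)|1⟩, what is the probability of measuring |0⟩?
0.3859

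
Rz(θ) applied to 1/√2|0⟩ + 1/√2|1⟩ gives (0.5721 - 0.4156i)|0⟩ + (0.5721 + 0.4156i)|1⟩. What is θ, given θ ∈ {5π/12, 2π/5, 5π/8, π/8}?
2π/5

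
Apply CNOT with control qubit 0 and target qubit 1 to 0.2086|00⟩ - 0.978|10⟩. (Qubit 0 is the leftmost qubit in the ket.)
0.2086|00⟩ - 0.978|11⟩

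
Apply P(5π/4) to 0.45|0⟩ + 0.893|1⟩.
0.45|0⟩ + (-0.6314 - 0.6314i)|1⟩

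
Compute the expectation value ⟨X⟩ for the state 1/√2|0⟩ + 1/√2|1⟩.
1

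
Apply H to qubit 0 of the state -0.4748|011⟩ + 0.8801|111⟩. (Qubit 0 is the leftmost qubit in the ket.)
0.2866|011⟩ - 0.9581|111⟩

H on qubit 0 mixes each pair of kets that differ only in qubit 0: amplitudes (a, b) of (|…0…⟩, |…1…⟩) become ((a + b)/√2, (a − b)/√2). Kets absent from the input have amplitude 0.
(|011⟩, |111⟩): (a, b) = (-0.4748, 0.8801) → (0.2866, -0.9581)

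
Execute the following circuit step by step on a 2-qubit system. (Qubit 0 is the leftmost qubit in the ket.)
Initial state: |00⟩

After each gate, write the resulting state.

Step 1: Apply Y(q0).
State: i|10⟩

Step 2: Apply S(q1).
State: i|10⟩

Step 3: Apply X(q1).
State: i|11⟩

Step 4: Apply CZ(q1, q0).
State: -i|11⟩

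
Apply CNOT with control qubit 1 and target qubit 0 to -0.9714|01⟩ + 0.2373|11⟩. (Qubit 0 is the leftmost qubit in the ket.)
0.2373|01⟩ - 0.9714|11⟩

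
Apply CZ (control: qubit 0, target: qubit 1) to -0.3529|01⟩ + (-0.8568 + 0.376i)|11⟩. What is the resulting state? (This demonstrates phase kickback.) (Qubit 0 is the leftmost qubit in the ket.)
-0.3529|01⟩ + (0.8568 - 0.376i)|11⟩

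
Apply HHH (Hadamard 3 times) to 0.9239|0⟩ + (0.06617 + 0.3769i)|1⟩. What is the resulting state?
(0.7001 + 0.2665i)|0⟩ + (0.6065 - 0.2665i)|1⟩

H² = I, so H^3 = H: a single Hadamard. With (a, b) = (0.9239, (0.06617 + 0.3769i)), H gives ((a + b)/√2, (a − b)/√2) = ((0.7001 + 0.2665i), (0.6065 - 0.2665i)).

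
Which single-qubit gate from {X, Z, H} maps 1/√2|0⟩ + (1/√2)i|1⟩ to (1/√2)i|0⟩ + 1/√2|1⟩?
X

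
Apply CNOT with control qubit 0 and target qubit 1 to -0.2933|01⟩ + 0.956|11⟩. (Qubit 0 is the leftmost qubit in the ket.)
-0.2933|01⟩ + 0.956|10⟩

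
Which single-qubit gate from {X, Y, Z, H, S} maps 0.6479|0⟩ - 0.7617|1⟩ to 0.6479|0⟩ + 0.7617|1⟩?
Z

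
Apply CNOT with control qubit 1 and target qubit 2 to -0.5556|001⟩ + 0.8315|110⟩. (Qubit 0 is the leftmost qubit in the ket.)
-0.5556|001⟩ + 0.8315|111⟩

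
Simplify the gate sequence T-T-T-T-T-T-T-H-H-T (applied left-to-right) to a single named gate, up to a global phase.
I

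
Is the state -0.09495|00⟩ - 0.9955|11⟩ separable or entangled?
Entangled

Writing the state as a|00⟩ + b|01⟩ + c|10⟩ + d|11⟩, it is a product state iff ad − bc = 0.
Here (a, b, c, d) = (-0.09495, 0, 0, -0.9955): ad − bc = (-0.09495)(-0.9955) − (0)(0) = 0.09452 ≠ 0, so the state is entangled.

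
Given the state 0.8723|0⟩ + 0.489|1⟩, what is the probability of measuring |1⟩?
0.2391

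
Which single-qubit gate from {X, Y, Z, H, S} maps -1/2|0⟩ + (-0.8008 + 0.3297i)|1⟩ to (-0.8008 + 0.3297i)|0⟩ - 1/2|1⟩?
X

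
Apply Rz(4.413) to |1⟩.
(-0.5937 + 0.8047i)|1⟩

Rz(4.413) = [[e^(−iθ/2), 0], [0, e^(iθ/2)]] with e^(±iθ/2) = cos(θ/2) ± i·sin(θ/2); θ = 4.413, cos(θ/2) ≈ -0.593744, sin(θ/2) ≈ 0.804654.
With a = amp(|0⟩) = 0 and b = amp(|1⟩) = 1:
new amp(|0⟩) = (-0.593744 - 0.804654i)·a = 0
new amp(|1⟩) = (-0.593744 + 0.804654i)·b = (-0.5937 + 0.8047i)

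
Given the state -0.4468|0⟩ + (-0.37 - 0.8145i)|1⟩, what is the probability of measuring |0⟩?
0.1996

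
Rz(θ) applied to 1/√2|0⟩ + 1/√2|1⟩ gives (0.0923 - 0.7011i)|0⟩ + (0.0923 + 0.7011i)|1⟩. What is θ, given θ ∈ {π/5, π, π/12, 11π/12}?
11π/12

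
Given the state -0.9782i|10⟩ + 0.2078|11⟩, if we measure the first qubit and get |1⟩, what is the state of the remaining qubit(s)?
-0.9782i|0⟩ + 0.2078|1⟩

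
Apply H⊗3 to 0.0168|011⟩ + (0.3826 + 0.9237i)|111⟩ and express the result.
(0.1412 + 0.3266i)|000⟩ + (-0.1412 - 0.3266i)|001⟩ + (-0.1412 - 0.3266i)|010⟩ + (0.1412 + 0.3266i)|011⟩ + (-0.1293 - 0.3266i)|100⟩ + (0.1293 + 0.3266i)|101⟩ + (0.1293 + 0.3266i)|110⟩ + (-0.1293 - 0.3266i)|111⟩

H⊗3 gives amp(|y⟩) = (1/2√2) Σ_x (−1)^(x·y) amp(|x⟩), where x·y is the number of positions in which both x and y have a 1.
|000⟩: (0.0168 + (0.3826 + 0.9237i))/(2√2) = (0.1412 + 0.3266i)
|001⟩: (-0.0168 - (0.3826 + 0.9237i))/(2√2) = (-0.1412 - 0.3266i)
|010⟩: (-0.0168 - (0.3826 + 0.9237i))/(2√2) = (-0.1412 - 0.3266i)
|011⟩: (0.0168 + (0.3826 + 0.9237i))/(2√2) = (0.1412 + 0.3266i)
|100⟩: (0.0168 - (0.3826 + 0.9237i))/(2√2) = (-0.1293 - 0.3266i)
|101⟩: (-0.0168 + (0.3826 + 0.9237i))/(2√2) = (0.1293 + 0.3266i)
|110⟩: (-0.0168 + (0.3826 + 0.9237i))/(2√2) = (0.1293 + 0.3266i)
|111⟩: (0.0168 - (0.3826 + 0.9237i))/(2√2) = (-0.1293 - 0.3266i)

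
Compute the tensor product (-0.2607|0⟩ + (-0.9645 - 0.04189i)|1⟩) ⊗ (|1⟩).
-0.2607|01⟩ + (-0.9645 - 0.04189i)|11⟩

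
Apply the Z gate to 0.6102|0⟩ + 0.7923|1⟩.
0.6102|0⟩ - 0.7923|1⟩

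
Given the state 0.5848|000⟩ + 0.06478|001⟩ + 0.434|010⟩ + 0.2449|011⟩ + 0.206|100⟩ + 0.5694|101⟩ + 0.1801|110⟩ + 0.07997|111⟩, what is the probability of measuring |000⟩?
0.342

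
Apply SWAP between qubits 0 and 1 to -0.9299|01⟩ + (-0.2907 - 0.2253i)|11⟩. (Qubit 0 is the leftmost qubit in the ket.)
-0.9299|10⟩ + (-0.2907 - 0.2253i)|11⟩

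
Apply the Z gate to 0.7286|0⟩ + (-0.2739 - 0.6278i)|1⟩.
0.7286|0⟩ + (0.2739 + 0.6278i)|1⟩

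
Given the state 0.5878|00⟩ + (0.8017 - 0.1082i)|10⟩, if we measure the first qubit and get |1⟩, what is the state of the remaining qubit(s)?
(0.991 - 0.1338i)|0⟩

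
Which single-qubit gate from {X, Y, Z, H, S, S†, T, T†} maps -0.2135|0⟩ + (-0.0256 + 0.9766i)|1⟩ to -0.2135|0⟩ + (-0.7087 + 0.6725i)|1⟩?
T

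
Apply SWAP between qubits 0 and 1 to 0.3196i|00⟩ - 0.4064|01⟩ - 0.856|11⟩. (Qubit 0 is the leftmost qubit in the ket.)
0.3196i|00⟩ - 0.4064|10⟩ - 0.856|11⟩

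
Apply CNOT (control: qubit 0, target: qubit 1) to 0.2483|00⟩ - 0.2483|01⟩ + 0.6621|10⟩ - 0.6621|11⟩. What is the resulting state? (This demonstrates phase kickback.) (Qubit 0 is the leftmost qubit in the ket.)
0.2483|00⟩ - 0.2483|01⟩ - 0.6621|10⟩ + 0.6621|11⟩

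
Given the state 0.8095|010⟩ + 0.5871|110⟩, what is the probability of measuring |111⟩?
0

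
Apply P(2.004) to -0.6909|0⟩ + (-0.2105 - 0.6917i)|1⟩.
-0.6909|0⟩ + (0.7162 + 0.09931i)|1⟩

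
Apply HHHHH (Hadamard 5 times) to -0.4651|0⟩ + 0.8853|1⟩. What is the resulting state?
0.2971|0⟩ - 0.9549|1⟩

H² = I, so H^5 = H: a single Hadamard. With (a, b) = (-0.4651, 0.8853), H gives ((a + b)/√2, (a − b)/√2) = (0.2971, -0.9549).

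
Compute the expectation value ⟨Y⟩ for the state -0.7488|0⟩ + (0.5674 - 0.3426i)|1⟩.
0.5131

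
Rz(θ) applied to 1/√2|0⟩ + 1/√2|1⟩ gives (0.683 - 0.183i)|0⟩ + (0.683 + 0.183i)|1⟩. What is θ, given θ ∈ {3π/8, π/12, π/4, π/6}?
π/6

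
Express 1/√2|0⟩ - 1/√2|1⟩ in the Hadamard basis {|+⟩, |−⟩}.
|−⟩

With |ψ⟩ = α|0⟩ + β|1⟩, the Hadamard-basis coefficients are ⟨+|ψ⟩ = (α + β)/√2 and ⟨−|ψ⟩ = (α − β)/√2.
Here α = 1/√2, β = -1/√2: (α + β)/√2 = 0, (α − β)/√2 = 1.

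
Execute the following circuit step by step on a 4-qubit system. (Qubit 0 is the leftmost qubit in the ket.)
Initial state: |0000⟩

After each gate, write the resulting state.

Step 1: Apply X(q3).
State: |0001⟩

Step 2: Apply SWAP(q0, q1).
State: |0001⟩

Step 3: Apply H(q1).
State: 1/√2|0001⟩ + 1/√2|0101⟩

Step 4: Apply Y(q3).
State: -(1/√2)i|0000⟩ - (1/√2)i|0100⟩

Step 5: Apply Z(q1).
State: -(1/√2)i|0000⟩ + (1/√2)i|0100⟩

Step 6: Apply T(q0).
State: -(1/√2)i|0000⟩ + (1/√2)i|0100⟩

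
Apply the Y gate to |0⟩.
i|1⟩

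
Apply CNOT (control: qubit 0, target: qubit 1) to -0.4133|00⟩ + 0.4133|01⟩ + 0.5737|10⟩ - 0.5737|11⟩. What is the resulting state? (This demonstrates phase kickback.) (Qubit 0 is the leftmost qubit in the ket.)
-0.4133|00⟩ + 0.4133|01⟩ - 0.5737|10⟩ + 0.5737|11⟩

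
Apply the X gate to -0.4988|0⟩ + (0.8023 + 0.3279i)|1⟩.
(0.8023 + 0.3279i)|0⟩ - 0.4988|1⟩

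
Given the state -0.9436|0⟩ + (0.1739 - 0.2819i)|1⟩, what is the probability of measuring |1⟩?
0.1097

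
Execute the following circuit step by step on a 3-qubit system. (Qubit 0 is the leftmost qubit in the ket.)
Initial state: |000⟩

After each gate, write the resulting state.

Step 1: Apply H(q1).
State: 1/√2|000⟩ + 1/√2|010⟩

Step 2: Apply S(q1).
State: 1/√2|000⟩ + (1/√2)i|010⟩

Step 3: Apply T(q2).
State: 1/√2|000⟩ + (1/√2)i|010⟩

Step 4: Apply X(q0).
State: 1/√2|100⟩ + (1/√2)i|110⟩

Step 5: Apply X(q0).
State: 1/√2|000⟩ + (1/√2)i|010⟩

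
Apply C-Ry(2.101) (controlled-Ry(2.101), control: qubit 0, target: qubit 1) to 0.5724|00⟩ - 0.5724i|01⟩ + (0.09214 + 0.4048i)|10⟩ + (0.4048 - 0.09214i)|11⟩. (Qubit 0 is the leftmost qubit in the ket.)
0.5724|00⟩ - 0.5724i|01⟩ + (-0.3054 + 0.2812i)|10⟩ + (0.2812 + 0.3054i)|11⟩

C-Ry(2.101) leaves the control-|0⟩ kets |00⟩, |01⟩ unchanged and applies Ry(2.101) to qubit 1 on the control-|1⟩ pair (|10⟩, |11⟩).
Ry(2.101) = [[cos(θ/2), −sin(θ/2)], [sin(θ/2), cos(θ/2)]]; θ = 2.101, cos(θ/2) ≈ 0.497137, sin(θ/2) ≈ 0.867672.
With a = amp(|10⟩) = (0.09214 + 0.4048i) and b = amp(|11⟩) = (0.4048 - 0.09214i):
new amp(|10⟩) = (0.497137)·a + (-0.867672)·b = (-0.3054 + 0.2812i)
new amp(|11⟩) = (0.867672)·a + (0.497137)·b = (0.2812 + 0.3054i)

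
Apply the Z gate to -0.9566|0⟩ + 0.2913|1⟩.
-0.9566|0⟩ - 0.2913|1⟩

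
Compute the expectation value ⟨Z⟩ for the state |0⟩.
1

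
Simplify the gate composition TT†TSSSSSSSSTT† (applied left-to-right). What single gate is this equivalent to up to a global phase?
T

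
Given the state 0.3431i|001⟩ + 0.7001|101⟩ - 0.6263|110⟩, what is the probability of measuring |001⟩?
0.1177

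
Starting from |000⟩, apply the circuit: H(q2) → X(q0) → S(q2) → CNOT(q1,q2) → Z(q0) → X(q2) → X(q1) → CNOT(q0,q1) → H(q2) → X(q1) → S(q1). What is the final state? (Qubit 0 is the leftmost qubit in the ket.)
(1/2 - (1/2)i)|110⟩ + (1/2 + (1/2)i)|111⟩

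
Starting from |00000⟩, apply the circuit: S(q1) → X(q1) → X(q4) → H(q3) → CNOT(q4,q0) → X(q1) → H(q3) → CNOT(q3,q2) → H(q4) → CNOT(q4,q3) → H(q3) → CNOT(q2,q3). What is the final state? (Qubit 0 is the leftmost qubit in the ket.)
1/2|10000⟩ - 1/2|10001⟩ + 1/2|10010⟩ + 1/2|10011⟩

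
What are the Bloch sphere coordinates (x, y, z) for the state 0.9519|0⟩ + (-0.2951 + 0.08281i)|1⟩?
(-0.5618, 0.1577, 0.8122)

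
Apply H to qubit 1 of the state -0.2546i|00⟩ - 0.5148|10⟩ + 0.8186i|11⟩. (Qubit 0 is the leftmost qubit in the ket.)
-0.18i|00⟩ - 0.18i|01⟩ + (-0.364 + 0.5788i)|10⟩ + (-0.364 - 0.5788i)|11⟩

H on qubit 1 mixes each pair of kets that differ only in qubit 1: amplitudes (a, b) of (|…0…⟩, |…1…⟩) become ((a + b)/√2, (a − b)/√2). Kets absent from the input have amplitude 0.
(|00⟩, |01⟩): (a, b) = (-0.2546i, 0) → (-0.18i, -0.18i)
(|10⟩, |11⟩): (a, b) = (-0.5148, 0.8186i) → ((-0.364 + 0.5788i), (-0.364 - 0.5788i))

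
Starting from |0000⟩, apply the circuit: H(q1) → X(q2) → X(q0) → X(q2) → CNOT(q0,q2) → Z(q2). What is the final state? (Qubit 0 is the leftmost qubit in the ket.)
-1/√2|1010⟩ - 1/√2|1110⟩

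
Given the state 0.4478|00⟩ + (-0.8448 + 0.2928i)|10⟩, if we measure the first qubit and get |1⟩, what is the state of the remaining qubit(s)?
(-0.9449 + 0.3275i)|0⟩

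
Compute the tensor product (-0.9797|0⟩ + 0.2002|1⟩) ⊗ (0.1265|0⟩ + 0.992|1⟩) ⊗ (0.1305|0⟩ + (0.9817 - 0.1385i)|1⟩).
-0.01617|000⟩ + (-0.1217 + 0.01716i)|001⟩ - 0.1268|010⟩ + (-0.9541 + 0.1346i)|011⟩ + 0.003305|100⟩ + (0.02486 - 0.003508i)|101⟩ + 0.02592|110⟩ + (0.195 - 0.02751i)|111⟩

amp(|b₁b₂…⟩) = product of the factor amplitudes for bits b₁, b₂, …; only kets whose every factor amplitude is nonzero survive.
|000⟩: (-0.9797)(0.1265)(0.1305) = -0.01617
|001⟩: (-0.9797)(0.1265)(0.9817 - 0.1385i) = (-0.1217 + 0.01716i)
|010⟩: (-0.9797)(0.992)(0.1305) = -0.1268
|011⟩: (-0.9797)(0.992)(0.9817 - 0.1385i) = (-0.9541 + 0.1346i)
|100⟩: (0.2002)(0.1265)(0.1305) = 0.003305
|101⟩: (0.2002)(0.1265)(0.9817 - 0.1385i) = (0.02486 - 0.003508i)
|110⟩: (0.2002)(0.992)(0.1305) = 0.02592
|111⟩: (0.2002)(0.992)(0.9817 - 0.1385i) = (0.195 - 0.02751i)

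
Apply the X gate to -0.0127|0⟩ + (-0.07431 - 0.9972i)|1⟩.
(-0.07431 - 0.9972i)|0⟩ - 0.0127|1⟩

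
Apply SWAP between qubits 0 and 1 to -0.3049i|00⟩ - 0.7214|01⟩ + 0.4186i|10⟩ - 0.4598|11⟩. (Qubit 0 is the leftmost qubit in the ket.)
-0.3049i|00⟩ + 0.4186i|01⟩ - 0.7214|10⟩ - 0.4598|11⟩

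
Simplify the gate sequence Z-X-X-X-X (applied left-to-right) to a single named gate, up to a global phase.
Z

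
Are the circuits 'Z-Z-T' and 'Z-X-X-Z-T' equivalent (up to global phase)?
Yes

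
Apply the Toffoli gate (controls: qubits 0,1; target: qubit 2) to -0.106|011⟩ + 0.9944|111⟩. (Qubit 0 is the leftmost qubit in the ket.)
-0.106|011⟩ + 0.9944|110⟩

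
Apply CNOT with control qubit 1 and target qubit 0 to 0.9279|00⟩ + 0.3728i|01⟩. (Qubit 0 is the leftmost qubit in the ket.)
0.9279|00⟩ + 0.3728i|11⟩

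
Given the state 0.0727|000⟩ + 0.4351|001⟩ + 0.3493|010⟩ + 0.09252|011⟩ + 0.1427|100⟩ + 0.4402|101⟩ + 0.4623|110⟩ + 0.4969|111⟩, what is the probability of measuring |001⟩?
0.1893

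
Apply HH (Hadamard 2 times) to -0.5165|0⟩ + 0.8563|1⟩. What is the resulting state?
-0.5165|0⟩ + 0.8563|1⟩

H² = I, so an even number of Hadamards cancels: H^2 = I and the state is unchanged.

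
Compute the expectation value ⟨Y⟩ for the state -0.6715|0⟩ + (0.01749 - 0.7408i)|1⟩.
0.9949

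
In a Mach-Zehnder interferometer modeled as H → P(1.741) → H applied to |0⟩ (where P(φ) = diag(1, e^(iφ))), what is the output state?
(0.4153 + 0.4928i)|0⟩ + (0.5847 - 0.4928i)|1⟩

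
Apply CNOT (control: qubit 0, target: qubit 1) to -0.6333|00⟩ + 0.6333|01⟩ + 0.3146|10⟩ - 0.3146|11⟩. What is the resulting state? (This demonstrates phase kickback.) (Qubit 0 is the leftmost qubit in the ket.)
-0.6333|00⟩ + 0.6333|01⟩ - 0.3146|10⟩ + 0.3146|11⟩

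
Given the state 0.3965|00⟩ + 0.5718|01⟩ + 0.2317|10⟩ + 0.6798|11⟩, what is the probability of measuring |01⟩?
0.327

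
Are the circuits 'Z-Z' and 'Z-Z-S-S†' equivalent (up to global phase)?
Yes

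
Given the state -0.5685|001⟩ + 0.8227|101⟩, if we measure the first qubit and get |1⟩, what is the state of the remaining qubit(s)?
|01⟩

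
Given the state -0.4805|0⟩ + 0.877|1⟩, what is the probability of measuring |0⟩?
0.2309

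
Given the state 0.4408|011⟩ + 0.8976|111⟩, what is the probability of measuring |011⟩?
0.1943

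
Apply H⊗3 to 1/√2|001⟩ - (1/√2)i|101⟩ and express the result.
(0.25 - 0.25i)|000⟩ + (-0.25 + 0.25i)|001⟩ + (0.25 - 0.25i)|010⟩ + (-0.25 + 0.25i)|011⟩ + (0.25 + 0.25i)|100⟩ + (-0.25 - 0.25i)|101⟩ + (0.25 + 0.25i)|110⟩ + (-0.25 - 0.25i)|111⟩

H⊗3 gives amp(|y⟩) = (1/2√2) Σ_x (−1)^(x·y) amp(|x⟩), where x·y is the number of positions in which both x and y have a 1.
|000⟩: (1/√2 - (1/√2)i)/(2√2) = (0.25 - 0.25i)
|001⟩: (-1/√2 + (1/√2)i)/(2√2) = (-0.25 + 0.25i)
|010⟩: (1/√2 - (1/√2)i)/(2√2) = (0.25 - 0.25i)
|011⟩: (-1/√2 + (1/√2)i)/(2√2) = (-0.25 + 0.25i)
|100⟩: (1/√2 + (1/√2)i)/(2√2) = (0.25 + 0.25i)
|101⟩: (-1/√2 - (1/√2)i)/(2√2) = (-0.25 - 0.25i)
|110⟩: (1/√2 + (1/√2)i)/(2√2) = (0.25 + 0.25i)
|111⟩: (-1/√2 - (1/√2)i)/(2√2) = (-0.25 - 0.25i)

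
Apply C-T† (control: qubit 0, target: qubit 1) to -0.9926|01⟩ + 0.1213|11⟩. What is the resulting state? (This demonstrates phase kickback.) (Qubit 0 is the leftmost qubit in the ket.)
-0.9926|01⟩ + (0.08577 - 0.08577i)|11⟩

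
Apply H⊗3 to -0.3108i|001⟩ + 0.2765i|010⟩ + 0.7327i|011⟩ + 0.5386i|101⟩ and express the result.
0.4373i|000⟩ - 0.2418i|001⟩ - 0.2763i|010⟩ + 0.08075i|011⟩ + 0.0565i|100⟩ + 0.139i|101⟩ - 0.6571i|110⟩ + 0.4616i|111⟩

H⊗3 gives amp(|y⟩) = (1/2√2) Σ_x (−1)^(x·y) amp(|x⟩), where x·y is the number of positions in which both x and y have a 1.
|000⟩: (-0.3108i + 0.2765i + 0.7327i + 0.5386i)/(2√2) = 0.4373i
|001⟩: (0.3108i + 0.2765i - 0.7327i - 0.5386i)/(2√2) = -0.2418i
|010⟩: (-0.3108i - 0.2765i - 0.7327i + 0.5386i)/(2√2) = -0.2763i
|011⟩: (0.3108i - 0.2765i + 0.7327i - 0.5386i)/(2√2) = 0.08075i
|100⟩: (-0.3108i + 0.2765i + 0.7327i - 0.5386i)/(2√2) = 0.0565i
|101⟩: (0.3108i + 0.2765i - 0.7327i + 0.5386i)/(2√2) = 0.139i
|110⟩: (-0.3108i - 0.2765i - 0.7327i - 0.5386i)/(2√2) = -0.6571i
|111⟩: (0.3108i - 0.2765i + 0.7327i + 0.5386i)/(2√2) = 0.4616i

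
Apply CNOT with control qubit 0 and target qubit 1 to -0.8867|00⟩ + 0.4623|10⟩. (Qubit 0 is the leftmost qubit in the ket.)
-0.8867|00⟩ + 0.4623|11⟩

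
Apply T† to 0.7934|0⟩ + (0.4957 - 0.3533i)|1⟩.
0.7934|0⟩ + (0.1007 - 0.6003i)|1⟩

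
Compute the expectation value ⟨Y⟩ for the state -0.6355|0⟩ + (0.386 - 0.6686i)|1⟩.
0.8498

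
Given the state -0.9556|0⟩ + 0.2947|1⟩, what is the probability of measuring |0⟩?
0.9132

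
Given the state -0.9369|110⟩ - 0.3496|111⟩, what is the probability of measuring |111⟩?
0.1222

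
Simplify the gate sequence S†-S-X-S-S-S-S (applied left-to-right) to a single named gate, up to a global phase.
X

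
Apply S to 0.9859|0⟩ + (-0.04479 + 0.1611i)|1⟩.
0.9859|0⟩ + (-0.1611 - 0.04479i)|1⟩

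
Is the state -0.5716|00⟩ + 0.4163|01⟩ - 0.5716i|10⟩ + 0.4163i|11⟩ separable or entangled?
Separable

Writing the state as a|00⟩ + b|01⟩ + c|10⟩ + d|11⟩, it is a product state iff ad − bc = 0.
Here (a, b, c, d) = (-0.5716, 0.4163, -0.5716i, 0.4163i): ad − bc = (-0.5716)(0.4163i) − (0.4163)(-0.5716i) = 0, so the state is separable.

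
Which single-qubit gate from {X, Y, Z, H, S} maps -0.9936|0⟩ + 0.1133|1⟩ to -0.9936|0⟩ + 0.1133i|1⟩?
S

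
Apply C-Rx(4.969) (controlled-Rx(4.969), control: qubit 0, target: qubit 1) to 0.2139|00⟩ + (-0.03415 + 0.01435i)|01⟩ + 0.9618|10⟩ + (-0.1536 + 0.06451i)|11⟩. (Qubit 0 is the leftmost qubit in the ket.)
0.2139|00⟩ + (-0.03415 + 0.01435i)|01⟩ + (-0.7221 + 0.09382i)|10⟩ + (0.1216 - 0.6386i)|11⟩

C-Rx(4.969) leaves the control-|0⟩ kets |00⟩, |01⟩ unchanged and applies Rx(4.969) to qubit 1 on the control-|1⟩ pair (|10⟩, |11⟩).
Rx(4.969) = [[cos(θ/2), −i·sin(θ/2)], [−i·sin(θ/2), cos(θ/2)]]; θ = 4.969, cos(θ/2) ≈ -0.791771, sin(θ/2) ≈ 0.610817.
With a = amp(|10⟩) = 0.9618 and b = amp(|11⟩) = (-0.1536 + 0.06451i):
new amp(|10⟩) = (-0.791771)·a + (-0.610817i)·b = (-0.7221 + 0.09382i)
new amp(|11⟩) = (-0.610817i)·a + (-0.791771)·b = (0.1216 - 0.6386i)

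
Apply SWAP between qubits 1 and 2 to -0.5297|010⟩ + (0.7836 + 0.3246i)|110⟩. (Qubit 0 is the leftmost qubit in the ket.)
-0.5297|001⟩ + (0.7836 + 0.3246i)|101⟩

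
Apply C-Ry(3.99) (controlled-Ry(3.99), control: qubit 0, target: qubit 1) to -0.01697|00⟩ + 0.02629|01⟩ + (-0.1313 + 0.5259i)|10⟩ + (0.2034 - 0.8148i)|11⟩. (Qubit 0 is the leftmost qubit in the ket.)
-0.01697|00⟩ + 0.02629|01⟩ + (-0.1313 + 0.5261i)|10⟩ + (-0.2034 + 0.8147i)|11⟩

C-Ry(3.99) leaves the control-|0⟩ kets |00⟩, |01⟩ unchanged and applies Ry(3.99) to qubit 1 on the control-|1⟩ pair (|10⟩, |11⟩).
Ry(3.99) = [[cos(θ/2), −sin(θ/2)], [sin(θ/2), cos(θ/2)]]; θ = 3.99, cos(θ/2) ≈ -0.411595, sin(θ/2) ≈ 0.911367.
With a = amp(|10⟩) = (-0.1313 + 0.5259i) and b = amp(|11⟩) = (0.2034 - 0.8148i):
new amp(|10⟩) = (-0.411595)·a + (-0.911367)·b = (-0.1313 + 0.5261i)
new amp(|11⟩) = (0.911367)·a + (-0.411595)·b = (-0.2034 + 0.8147i)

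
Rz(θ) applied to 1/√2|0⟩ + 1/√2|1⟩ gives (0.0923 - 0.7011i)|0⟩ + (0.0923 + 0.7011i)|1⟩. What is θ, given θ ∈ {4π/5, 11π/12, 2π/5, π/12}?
11π/12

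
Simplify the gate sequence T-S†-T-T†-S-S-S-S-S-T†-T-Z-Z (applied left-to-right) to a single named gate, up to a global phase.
T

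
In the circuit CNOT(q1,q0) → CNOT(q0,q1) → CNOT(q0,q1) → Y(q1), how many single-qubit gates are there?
1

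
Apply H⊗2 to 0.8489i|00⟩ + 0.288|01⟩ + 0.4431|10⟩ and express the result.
(0.3656 + 0.4245i)|00⟩ + (0.07755 + 0.4245i)|01⟩ + (-0.07755 + 0.4245i)|10⟩ + (-0.3656 + 0.4245i)|11⟩

H⊗2 gives amp(|y⟩) = (1/2) Σ_x (−1)^(x·y) amp(|x⟩), where x·y is the number of positions in which both x and y have a 1.
|00⟩: (0.8489i + 0.288 + 0.4431)/2 = (0.3656 + 0.4245i)
|01⟩: (0.8489i - 0.288 + 0.4431)/2 = (0.07755 + 0.4245i)
|10⟩: (0.8489i + 0.288 - 0.4431)/2 = (-0.07755 + 0.4245i)
|11⟩: (0.8489i - 0.288 - 0.4431)/2 = (-0.3656 + 0.4245i)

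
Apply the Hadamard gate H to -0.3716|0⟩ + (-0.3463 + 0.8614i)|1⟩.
(-0.5076 + 0.6091i)|0⟩ + (-0.01789 - 0.6091i)|1⟩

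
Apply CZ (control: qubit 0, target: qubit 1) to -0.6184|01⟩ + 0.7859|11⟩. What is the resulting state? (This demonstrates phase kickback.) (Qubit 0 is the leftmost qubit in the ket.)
-0.6184|01⟩ - 0.7859|11⟩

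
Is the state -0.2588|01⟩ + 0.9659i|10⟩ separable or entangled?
Entangled

Writing the state as a|00⟩ + b|01⟩ + c|10⟩ + d|11⟩, it is a product state iff ad − bc = 0.
Here (a, b, c, d) = (0, -0.2588, 0.9659i, 0): ad − bc = (0)(0) − (-0.2588)(0.9659i) = 0.25i ≠ 0, so the state is entangled.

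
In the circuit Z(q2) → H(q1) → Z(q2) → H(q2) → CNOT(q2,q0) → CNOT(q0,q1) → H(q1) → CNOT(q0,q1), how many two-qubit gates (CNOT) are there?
3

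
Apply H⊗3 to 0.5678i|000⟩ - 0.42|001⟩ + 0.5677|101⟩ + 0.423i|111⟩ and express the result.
(0.05222 + 0.3503i)|000⟩ + (-0.05222 + 0.05119i)|001⟩ + (0.05222 + 0.05119i)|010⟩ + (-0.05222 + 0.3503i)|011⟩ + (-0.3492 + 0.05119i)|100⟩ + (0.3492 + 0.3503i)|101⟩ + (-0.3492 + 0.3503i)|110⟩ + (0.3492 + 0.05119i)|111⟩

H⊗3 gives amp(|y⟩) = (1/2√2) Σ_x (−1)^(x·y) amp(|x⟩), where x·y is the number of positions in which both x and y have a 1.
|000⟩: (0.5678i - 0.42 + 0.5677 + 0.423i)/(2√2) = (0.05222 + 0.3503i)
|001⟩: (0.5678i + 0.42 - 0.5677 - 0.423i)/(2√2) = (-0.05222 + 0.05119i)
|010⟩: (0.5678i - 0.42 + 0.5677 - 0.423i)/(2√2) = (0.05222 + 0.05119i)
|011⟩: (0.5678i + 0.42 - 0.5677 + 0.423i)/(2√2) = (-0.05222 + 0.3503i)
|100⟩: (0.5678i - 0.42 - 0.5677 - 0.423i)/(2√2) = (-0.3492 + 0.05119i)
|101⟩: (0.5678i + 0.42 + 0.5677 + 0.423i)/(2√2) = (0.3492 + 0.3503i)
|110⟩: (0.5678i - 0.42 - 0.5677 + 0.423i)/(2√2) = (-0.3492 + 0.3503i)
|111⟩: (0.5678i + 0.42 + 0.5677 - 0.423i)/(2√2) = (0.3492 + 0.05119i)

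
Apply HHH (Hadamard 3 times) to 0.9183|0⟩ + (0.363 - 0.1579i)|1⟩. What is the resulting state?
(0.906 - 0.1117i)|0⟩ + (0.3927 + 0.1117i)|1⟩

H² = I, so H^3 = H: a single Hadamard. With (a, b) = (0.9183, (0.363 - 0.1579i)), H gives ((a + b)/√2, (a − b)/√2) = ((0.906 - 0.1117i), (0.3927 + 0.1117i)).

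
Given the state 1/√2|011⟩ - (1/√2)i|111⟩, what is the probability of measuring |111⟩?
1/2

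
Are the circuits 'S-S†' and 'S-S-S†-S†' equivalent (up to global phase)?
Yes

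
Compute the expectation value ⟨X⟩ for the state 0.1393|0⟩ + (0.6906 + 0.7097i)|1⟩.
0.1924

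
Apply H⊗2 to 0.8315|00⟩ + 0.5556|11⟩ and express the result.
0.6936|00⟩ + 0.138|01⟩ + 0.138|10⟩ + 0.6936|11⟩

H⊗2 gives amp(|y⟩) = (1/2) Σ_x (−1)^(x·y) amp(|x⟩), where x·y is the number of positions in which both x and y have a 1.
|00⟩: (0.8315 + 0.5556)/2 = 0.6936
|01⟩: (0.8315 - 0.5556)/2 = 0.138
|10⟩: (0.8315 - 0.5556)/2 = 0.138
|11⟩: (0.8315 + 0.5556)/2 = 0.6936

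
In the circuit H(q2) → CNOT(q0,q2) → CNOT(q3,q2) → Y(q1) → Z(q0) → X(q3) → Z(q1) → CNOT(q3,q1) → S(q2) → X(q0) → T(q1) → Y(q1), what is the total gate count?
12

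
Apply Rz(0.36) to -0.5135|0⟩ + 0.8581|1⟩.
(-0.5052 + 0.09193i)|0⟩ + (0.8442 + 0.1536i)|1⟩

Rz(0.36) = [[e^(−iθ/2), 0], [0, e^(iθ/2)]] with e^(±iθ/2) = cos(θ/2) ± i·sin(θ/2); θ = 0.36, cos(θ/2) ≈ 0.983844, sin(θ/2) ≈ 0.17903.
With a = amp(|0⟩) = -0.5135 and b = amp(|1⟩) = 0.8581:
new amp(|0⟩) = (0.983844 - 0.17903i)·a = (-0.5052 + 0.09193i)
new amp(|1⟩) = (0.983844 + 0.17903i)·b = (0.8442 + 0.1536i)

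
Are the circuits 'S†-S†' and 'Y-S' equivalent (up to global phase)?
No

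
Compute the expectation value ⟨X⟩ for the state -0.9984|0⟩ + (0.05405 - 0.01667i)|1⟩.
-0.1079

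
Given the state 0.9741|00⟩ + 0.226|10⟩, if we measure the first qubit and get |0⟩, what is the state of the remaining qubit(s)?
|0⟩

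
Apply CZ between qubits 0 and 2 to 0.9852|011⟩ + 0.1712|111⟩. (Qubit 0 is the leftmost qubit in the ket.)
0.9852|011⟩ - 0.1712|111⟩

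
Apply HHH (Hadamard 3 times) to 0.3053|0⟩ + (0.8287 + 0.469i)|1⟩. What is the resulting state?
(0.8019 + 0.3316i)|0⟩ + (-0.3701 - 0.3316i)|1⟩

H² = I, so H^3 = H: a single Hadamard. With (a, b) = (0.3053, (0.8287 + 0.469i)), H gives ((a + b)/√2, (a − b)/√2) = ((0.8019 + 0.3316i), (-0.3701 - 0.3316i)).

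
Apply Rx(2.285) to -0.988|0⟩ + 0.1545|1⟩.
(-0.4103 - 0.1405i)|0⟩ + (0.06417 + 0.8988i)|1⟩

Rx(2.285) = [[cos(θ/2), −i·sin(θ/2)], [−i·sin(θ/2), cos(θ/2)]]; θ = 2.285, cos(θ/2) ≈ 0.415322, sin(θ/2) ≈ 0.909675.
With a = amp(|0⟩) = -0.988 and b = amp(|1⟩) = 0.1545:
new amp(|0⟩) = (0.415322)·a + (-0.909675i)·b = (-0.4103 - 0.1405i)
new amp(|1⟩) = (-0.909675i)·a + (0.415322)·b = (0.06417 + 0.8988i)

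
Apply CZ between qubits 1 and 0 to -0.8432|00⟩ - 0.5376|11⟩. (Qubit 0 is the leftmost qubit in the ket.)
-0.8432|00⟩ + 0.5376|11⟩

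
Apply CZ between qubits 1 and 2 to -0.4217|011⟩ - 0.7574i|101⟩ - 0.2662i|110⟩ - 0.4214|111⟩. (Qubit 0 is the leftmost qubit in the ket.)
0.4217|011⟩ - 0.7574i|101⟩ - 0.2662i|110⟩ + 0.4214|111⟩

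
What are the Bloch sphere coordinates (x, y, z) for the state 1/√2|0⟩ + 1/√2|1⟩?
(1, 0, 0)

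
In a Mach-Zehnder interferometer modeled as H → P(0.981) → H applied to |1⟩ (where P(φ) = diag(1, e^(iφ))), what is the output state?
(0.2219 - 0.4155i)|0⟩ + (0.7781 + 0.4155i)|1⟩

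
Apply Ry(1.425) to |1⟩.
-0.6537|0⟩ + 0.7567|1⟩

Ry(1.425) = [[cos(θ/2), −sin(θ/2)], [sin(θ/2), cos(θ/2)]]; θ = 1.425, cos(θ/2) ≈ 0.75673, sin(θ/2) ≈ 0.653728.
With a = amp(|0⟩) = 0 and b = amp(|1⟩) = 1:
new amp(|0⟩) = (0.75673)·a + (-0.653728)·b = -0.6537
new amp(|1⟩) = (0.653728)·a + (0.75673)·b = 0.7567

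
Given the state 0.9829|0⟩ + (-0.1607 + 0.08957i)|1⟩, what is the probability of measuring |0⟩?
0.9661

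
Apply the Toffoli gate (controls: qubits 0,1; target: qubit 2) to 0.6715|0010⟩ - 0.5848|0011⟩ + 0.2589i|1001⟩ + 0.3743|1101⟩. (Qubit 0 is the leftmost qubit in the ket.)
0.6715|0010⟩ - 0.5848|0011⟩ + 0.2589i|1001⟩ + 0.3743|1111⟩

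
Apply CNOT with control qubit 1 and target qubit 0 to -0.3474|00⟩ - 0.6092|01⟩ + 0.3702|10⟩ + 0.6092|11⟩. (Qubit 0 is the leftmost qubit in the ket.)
-0.3474|00⟩ + 0.6092|01⟩ + 0.3702|10⟩ - 0.6092|11⟩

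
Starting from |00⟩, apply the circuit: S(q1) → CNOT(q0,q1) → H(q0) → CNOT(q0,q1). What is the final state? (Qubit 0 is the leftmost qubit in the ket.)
1/√2|00⟩ + 1/√2|11⟩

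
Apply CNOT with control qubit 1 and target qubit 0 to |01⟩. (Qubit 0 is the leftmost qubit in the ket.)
|11⟩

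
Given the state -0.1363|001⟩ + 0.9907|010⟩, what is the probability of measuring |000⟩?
0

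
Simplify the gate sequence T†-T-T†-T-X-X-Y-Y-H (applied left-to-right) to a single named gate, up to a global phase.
H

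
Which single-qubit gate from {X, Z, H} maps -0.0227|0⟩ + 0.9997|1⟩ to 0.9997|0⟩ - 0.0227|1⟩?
X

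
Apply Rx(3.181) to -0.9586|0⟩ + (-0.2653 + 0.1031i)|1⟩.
(0.122 + 0.2652i)|0⟩ + (0.005227 + 0.9564i)|1⟩

Rx(3.181) = [[cos(θ/2), −i·sin(θ/2)], [−i·sin(θ/2), cos(θ/2)]]; θ = 3.181, cos(θ/2) ≈ -0.0197024, sin(θ/2) ≈ 0.999806.
With a = amp(|0⟩) = -0.9586 and b = amp(|1⟩) = (-0.2653 + 0.1031i):
new amp(|0⟩) = (-0.0197024)·a + (-0.999806i)·b = (0.122 + 0.2652i)
new amp(|1⟩) = (-0.999806i)·a + (-0.0197024)·b = (0.005227 + 0.9564i)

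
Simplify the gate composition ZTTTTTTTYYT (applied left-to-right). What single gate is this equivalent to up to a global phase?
Z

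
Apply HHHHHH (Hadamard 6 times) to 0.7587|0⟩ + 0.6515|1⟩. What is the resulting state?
0.7587|0⟩ + 0.6515|1⟩

H² = I, so an even number of Hadamards cancels: H^6 = I and the state is unchanged.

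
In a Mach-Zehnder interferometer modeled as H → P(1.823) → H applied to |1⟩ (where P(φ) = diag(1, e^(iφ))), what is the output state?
(0.6248 - 0.4842i)|0⟩ + (0.3752 + 0.4842i)|1⟩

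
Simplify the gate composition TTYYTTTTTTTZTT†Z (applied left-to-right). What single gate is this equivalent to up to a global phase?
T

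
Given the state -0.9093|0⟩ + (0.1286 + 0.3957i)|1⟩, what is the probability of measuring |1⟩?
0.1731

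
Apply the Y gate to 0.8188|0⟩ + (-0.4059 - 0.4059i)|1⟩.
(-0.4059 + 0.4059i)|0⟩ + 0.8188i|1⟩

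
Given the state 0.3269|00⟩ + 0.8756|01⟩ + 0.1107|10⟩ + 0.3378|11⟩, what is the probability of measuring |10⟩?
0.01225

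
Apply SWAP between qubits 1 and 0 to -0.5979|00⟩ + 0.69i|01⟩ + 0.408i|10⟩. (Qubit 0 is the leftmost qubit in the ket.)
-0.5979|00⟩ + 0.408i|01⟩ + 0.69i|10⟩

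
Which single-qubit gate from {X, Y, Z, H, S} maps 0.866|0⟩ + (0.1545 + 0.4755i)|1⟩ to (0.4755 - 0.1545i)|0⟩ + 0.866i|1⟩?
Y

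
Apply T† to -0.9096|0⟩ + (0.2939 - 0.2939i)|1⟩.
-0.9096|0⟩ - 0.4156i|1⟩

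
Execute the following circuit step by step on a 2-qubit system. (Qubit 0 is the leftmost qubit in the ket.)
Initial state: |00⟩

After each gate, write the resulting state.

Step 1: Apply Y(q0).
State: i|10⟩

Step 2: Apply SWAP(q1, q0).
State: i|01⟩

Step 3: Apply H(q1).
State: (1/√2)i|00⟩ - (1/√2)i|01⟩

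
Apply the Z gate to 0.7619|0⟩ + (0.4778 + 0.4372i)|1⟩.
0.7619|0⟩ + (-0.4778 - 0.4372i)|1⟩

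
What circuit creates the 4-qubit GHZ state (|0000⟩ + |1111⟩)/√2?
H(q0) → CNOT(q0,q1) → CNOT(q0,q2) → CNOT(q0,q3)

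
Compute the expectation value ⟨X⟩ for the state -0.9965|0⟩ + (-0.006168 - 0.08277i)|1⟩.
0.01229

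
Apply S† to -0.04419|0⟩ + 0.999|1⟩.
-0.04419|0⟩ - 0.999i|1⟩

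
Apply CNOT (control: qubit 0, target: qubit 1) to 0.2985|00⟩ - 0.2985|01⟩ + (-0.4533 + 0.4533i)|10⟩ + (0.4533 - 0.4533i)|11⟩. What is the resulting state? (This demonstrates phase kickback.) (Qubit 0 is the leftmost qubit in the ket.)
0.2985|00⟩ - 0.2985|01⟩ + (0.4533 - 0.4533i)|10⟩ + (-0.4533 + 0.4533i)|11⟩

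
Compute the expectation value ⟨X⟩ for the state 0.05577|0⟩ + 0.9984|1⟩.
0.1114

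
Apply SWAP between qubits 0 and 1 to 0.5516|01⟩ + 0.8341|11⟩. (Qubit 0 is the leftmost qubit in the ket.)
0.5516|10⟩ + 0.8341|11⟩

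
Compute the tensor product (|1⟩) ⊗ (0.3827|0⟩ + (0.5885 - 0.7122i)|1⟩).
0.3827|10⟩ + (0.5885 - 0.7122i)|11⟩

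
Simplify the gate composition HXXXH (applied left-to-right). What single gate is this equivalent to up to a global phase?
Z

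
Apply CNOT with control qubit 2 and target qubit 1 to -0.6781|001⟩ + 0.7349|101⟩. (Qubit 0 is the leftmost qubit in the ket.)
-0.6781|011⟩ + 0.7349|111⟩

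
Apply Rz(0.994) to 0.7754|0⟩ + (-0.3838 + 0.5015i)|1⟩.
(0.6816 - 0.3697i)|0⟩ + (-0.5765 + 0.2578i)|1⟩

Rz(0.994) = [[e^(−iθ/2), 0], [0, e^(iθ/2)]] with e^(±iθ/2) = cos(θ/2) ± i·sin(θ/2); θ = 0.994, cos(θ/2) ≈ 0.879017, sin(θ/2) ≈ 0.476791.
With a = amp(|0⟩) = 0.7754 and b = amp(|1⟩) = (-0.3838 + 0.5015i):
new amp(|0⟩) = (0.879017 - 0.476791i)·a = (0.6816 - 0.3697i)
new amp(|1⟩) = (0.879017 + 0.476791i)·b = (-0.5765 + 0.2578i)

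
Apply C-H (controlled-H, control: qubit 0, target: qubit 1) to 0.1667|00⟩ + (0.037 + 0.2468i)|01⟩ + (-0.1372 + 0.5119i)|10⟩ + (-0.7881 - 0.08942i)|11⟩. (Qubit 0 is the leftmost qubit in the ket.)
0.1667|00⟩ + (0.037 + 0.2468i)|01⟩ + (-0.6543 + 0.2987i)|10⟩ + (0.4603 + 0.4252i)|11⟩

C-H leaves the control-|0⟩ kets |00⟩, |01⟩ unchanged and applies H to qubit 1 on the control-|1⟩ pair (|10⟩, |11⟩).
H = [[1/√2, 1/√2], [1/√2, -1/√2]].
With a = amp(|10⟩) = (-0.1372 + 0.5119i) and b = amp(|11⟩) = (-0.7881 - 0.08942i):
new amp(|10⟩) = (1/√2)·a + (1/√2)·b = (-0.6543 + 0.2987i)
new amp(|11⟩) = (1/√2)·a + (-1/√2)·b = (0.4603 + 0.4252i)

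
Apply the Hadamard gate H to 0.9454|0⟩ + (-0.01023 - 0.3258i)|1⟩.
(0.6613 - 0.2304i)|0⟩ + (0.6757 + 0.2304i)|1⟩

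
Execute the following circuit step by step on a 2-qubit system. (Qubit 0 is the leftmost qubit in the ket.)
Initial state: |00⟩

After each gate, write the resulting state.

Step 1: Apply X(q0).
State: |10⟩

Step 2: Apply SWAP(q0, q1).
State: |01⟩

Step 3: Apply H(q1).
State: 1/√2|00⟩ - 1/√2|01⟩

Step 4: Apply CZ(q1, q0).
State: 1/√2|00⟩ - 1/√2|01⟩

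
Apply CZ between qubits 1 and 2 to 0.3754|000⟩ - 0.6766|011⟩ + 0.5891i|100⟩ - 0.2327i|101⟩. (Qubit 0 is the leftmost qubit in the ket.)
0.3754|000⟩ + 0.6766|011⟩ + 0.5891i|100⟩ - 0.2327i|101⟩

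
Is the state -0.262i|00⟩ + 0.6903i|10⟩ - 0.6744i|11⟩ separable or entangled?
Entangled

Writing the state as a|00⟩ + b|01⟩ + c|10⟩ + d|11⟩, it is a product state iff ad − bc = 0.
Here (a, b, c, d) = (-0.262i, 0, 0.6903i, -0.6744i): ad − bc = (-0.262i)(-0.6744i) − (0)(0.6903i) = -0.1767 ≠ 0, so the state is entangled.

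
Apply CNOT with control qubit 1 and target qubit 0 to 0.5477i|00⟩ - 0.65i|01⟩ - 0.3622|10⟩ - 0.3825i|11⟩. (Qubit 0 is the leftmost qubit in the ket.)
0.5477i|00⟩ - 0.3825i|01⟩ - 0.3622|10⟩ - 0.65i|11⟩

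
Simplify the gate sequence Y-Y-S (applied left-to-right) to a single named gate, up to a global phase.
S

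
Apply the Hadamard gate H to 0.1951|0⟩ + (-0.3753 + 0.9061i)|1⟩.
(-0.1274 + 0.6407i)|0⟩ + (0.4033 - 0.6407i)|1⟩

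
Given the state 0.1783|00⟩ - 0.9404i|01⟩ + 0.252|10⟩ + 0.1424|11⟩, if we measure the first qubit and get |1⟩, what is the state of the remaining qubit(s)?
0.8706|0⟩ + 0.492|1⟩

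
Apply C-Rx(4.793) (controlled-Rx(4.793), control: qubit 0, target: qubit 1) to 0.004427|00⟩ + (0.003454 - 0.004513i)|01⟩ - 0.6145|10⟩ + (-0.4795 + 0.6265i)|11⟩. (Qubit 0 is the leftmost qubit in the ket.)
0.004427|00⟩ + (0.003454 - 0.004513i)|01⟩ + (0.8765 + 0.3251i)|10⟩ + (0.3524 - 0.04384i)|11⟩

C-Rx(4.793) leaves the control-|0⟩ kets |00⟩, |01⟩ unchanged and applies Rx(4.793) to qubit 1 on the control-|1⟩ pair (|10⟩, |11⟩).
Rx(4.793) = [[cos(θ/2), −i·sin(θ/2)], [−i·sin(θ/2), cos(θ/2)]]; θ = 4.793, cos(θ/2) ≈ -0.735025, sin(θ/2) ≈ 0.67804.
With a = amp(|10⟩) = -0.6145 and b = amp(|11⟩) = (-0.4795 + 0.6265i):
new amp(|10⟩) = (-0.735025)·a + (-0.67804i)·b = (0.8765 + 0.3251i)
new amp(|11⟩) = (-0.67804i)·a + (-0.735025)·b = (0.3524 - 0.04384i)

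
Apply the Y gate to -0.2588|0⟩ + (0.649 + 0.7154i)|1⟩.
(0.7154 - 0.649i)|0⟩ - 0.2588i|1⟩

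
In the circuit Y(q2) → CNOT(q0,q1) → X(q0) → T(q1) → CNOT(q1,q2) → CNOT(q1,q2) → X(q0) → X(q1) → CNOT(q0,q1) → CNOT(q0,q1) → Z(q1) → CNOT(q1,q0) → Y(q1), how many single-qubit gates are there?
7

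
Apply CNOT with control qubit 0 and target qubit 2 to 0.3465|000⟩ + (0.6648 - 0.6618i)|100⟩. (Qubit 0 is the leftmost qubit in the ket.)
0.3465|000⟩ + (0.6648 - 0.6618i)|101⟩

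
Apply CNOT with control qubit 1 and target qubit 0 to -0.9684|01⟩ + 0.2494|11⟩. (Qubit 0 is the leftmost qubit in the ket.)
0.2494|01⟩ - 0.9684|11⟩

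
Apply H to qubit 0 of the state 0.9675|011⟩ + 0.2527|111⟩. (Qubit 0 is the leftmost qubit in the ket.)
0.8628|011⟩ + 0.5054|111⟩

H on qubit 0 mixes each pair of kets that differ only in qubit 0: amplitudes (a, b) of (|…0…⟩, |…1…⟩) become ((a + b)/√2, (a − b)/√2). Kets absent from the input have amplitude 0.
(|011⟩, |111⟩): (a, b) = (0.9675, 0.2527) → (0.8628, 0.5054)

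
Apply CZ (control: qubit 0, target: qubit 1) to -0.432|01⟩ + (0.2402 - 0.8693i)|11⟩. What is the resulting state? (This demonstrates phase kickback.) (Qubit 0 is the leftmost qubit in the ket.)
-0.432|01⟩ + (-0.2402 + 0.8693i)|11⟩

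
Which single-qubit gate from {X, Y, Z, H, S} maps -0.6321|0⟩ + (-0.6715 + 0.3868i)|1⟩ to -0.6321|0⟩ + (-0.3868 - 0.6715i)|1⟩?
S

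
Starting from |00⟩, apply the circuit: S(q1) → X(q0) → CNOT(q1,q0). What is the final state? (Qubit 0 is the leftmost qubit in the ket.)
|10⟩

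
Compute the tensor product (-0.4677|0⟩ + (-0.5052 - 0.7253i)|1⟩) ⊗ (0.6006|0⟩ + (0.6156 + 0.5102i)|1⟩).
-0.2809|00⟩ + (-0.2879 - 0.2386i)|01⟩ + (-0.3034 - 0.4356i)|10⟩ + (0.05905 - 0.7042i)|11⟩

amp(|b₁b₂…⟩) = product of the factor amplitudes for bits b₁, b₂, …; only kets whose every factor amplitude is nonzero survive.
|00⟩: (-0.4677)(0.6006) = -0.2809
|01⟩: (-0.4677)(0.6156 + 0.5102i) = (-0.2879 - 0.2386i)
|10⟩: (-0.5052 - 0.7253i)(0.6006) = (-0.3034 - 0.4356i)
|11⟩: (-0.5052 - 0.7253i)(0.6156 + 0.5102i) = (0.05905 - 0.7042i)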